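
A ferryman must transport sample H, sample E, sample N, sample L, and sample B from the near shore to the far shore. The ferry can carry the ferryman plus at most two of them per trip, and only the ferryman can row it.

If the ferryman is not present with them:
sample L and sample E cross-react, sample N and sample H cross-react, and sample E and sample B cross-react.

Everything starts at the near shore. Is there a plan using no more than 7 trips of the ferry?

Yes — this plan uses 5 crossings (≤ 7):
1. Ferryman goes to the far shore with sample E and sample H.  [the near shore: sample B, sample L, sample N | the far shore: sample E, sample H]
2. Ferryman goes back to the near shore alone.  [the near shore: sample B, sample L, sample N | the far shore: sample E, sample H]
3. Ferryman goes to the far shore with sample B and sample L.  [the near shore: sample N | the far shore: sample B, sample E, sample H, sample L]
4. Ferryman goes back to the near shore with sample E.  [the near shore: sample E, sample N | the far shore: sample B, sample H, sample L]
5. Ferryman goes to the far shore with sample E and sample N.  [the near shore: — | the far shore: sample B, sample E, sample H, sample L, sample N]

Yes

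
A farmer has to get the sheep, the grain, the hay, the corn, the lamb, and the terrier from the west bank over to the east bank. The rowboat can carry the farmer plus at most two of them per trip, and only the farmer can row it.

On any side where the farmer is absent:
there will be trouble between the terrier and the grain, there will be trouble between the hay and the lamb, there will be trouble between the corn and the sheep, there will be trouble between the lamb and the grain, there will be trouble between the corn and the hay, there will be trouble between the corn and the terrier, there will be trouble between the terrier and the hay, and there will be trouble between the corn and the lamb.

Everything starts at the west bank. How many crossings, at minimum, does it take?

Whatever the first load, the items left behind include a forbidden pair without the farmer. No opening move is safe, so no plan exists.

impossible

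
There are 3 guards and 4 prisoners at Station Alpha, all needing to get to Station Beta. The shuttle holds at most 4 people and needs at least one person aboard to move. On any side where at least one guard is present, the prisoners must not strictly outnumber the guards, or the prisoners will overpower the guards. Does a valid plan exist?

The prisoners already outnumber the guards at Station Alpha before anyone moves, so the starting position itself is disallowed.

No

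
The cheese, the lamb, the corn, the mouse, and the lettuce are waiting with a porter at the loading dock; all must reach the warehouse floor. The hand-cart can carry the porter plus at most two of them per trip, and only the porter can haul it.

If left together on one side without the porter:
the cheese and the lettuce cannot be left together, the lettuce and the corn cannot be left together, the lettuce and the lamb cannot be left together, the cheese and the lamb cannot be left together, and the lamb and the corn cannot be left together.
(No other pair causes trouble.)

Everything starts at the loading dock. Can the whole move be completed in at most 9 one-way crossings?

Yes — this plan uses 7 crossings (≤ 9):
1. Porter goes to the warehouse floor with the lamb and the lettuce.
2. Porter goes back to the loading dock with the lamb.
3. Porter goes to the warehouse floor with the cheese and the corn.
4. Porter goes back to the loading dock with the lettuce.
5. Porter goes to the warehouse floor with the lamb and the mouse.
6. Porter goes back to the loading dock with the lamb.
7. Porter goes to the warehouse floor with the lamb and the lettuce.

Yes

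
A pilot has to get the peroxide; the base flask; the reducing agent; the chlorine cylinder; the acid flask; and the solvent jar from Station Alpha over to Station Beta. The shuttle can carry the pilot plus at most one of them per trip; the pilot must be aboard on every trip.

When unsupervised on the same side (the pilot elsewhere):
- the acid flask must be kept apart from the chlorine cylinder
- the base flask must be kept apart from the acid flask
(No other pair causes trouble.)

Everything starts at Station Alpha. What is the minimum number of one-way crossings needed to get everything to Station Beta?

Counting alone: the pilot can take at most 1 across per trip to Station Beta, so moving all 6 needs at least 6 loaded trips out, with a return between consecutive ones — at least 11 crossings.
The safety rule pushes this higher. Following every safe sequence of crossings, the most of the 6 that can be at Station Beta as the shuttle arrives there on crossing 11 is 5 — never all 6.
So no plan with fewer than 13 crossings exists, and this one achieves 13:
1. Pilot goes to Station Beta with the acid flask.
2. Pilot goes back to Station Alpha alone.
3. Pilot goes to Station Beta with the peroxide.
4. Pilot goes back to Station Alpha alone.
5. Pilot goes to Station Beta with the base flask.
6. Pilot goes back to Station Alpha with the acid flask.
7. Pilot goes to Station Beta with the chlorine cylinder.
8. Pilot goes back to Station Alpha alone.
9. Pilot goes to Station Beta with the reducing agent.
10. Pilot goes back to Station Alpha alone.
11. Pilot goes to Station Beta with the solvent jar.
12. Pilot goes back to Station Alpha alone.
13. Pilot goes to Station Beta with the acid flask.

13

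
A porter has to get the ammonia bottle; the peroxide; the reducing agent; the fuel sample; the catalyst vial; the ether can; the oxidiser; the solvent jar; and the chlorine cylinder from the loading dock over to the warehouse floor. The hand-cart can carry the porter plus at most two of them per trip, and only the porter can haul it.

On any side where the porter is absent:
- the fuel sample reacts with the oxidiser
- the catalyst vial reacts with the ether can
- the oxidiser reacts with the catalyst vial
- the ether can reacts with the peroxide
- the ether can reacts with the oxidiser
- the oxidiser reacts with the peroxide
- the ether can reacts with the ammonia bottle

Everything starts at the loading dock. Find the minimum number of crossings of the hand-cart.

15

Counting alone: the porter can take at most 2 across per trip to the warehouse floor, so moving all 9 needs at least 5 loaded trips out, with a return between consecutive ones — at least 9 crossings.
The safety rule pushes this higher. Following every safe sequence of crossings, the most of the 9 that can be at the warehouse floor as the hand-cart arrives there on crossings 9, 11, 13 is 6, 7, 8 respectively — never all 9.
So no plan with fewer than 15 crossings exists, and this one achieves 15:
1. Porter goes to the warehouse floor with the ether can and the oxidiser.
2. Porter goes back to the loading dock with the ether can.
3. Porter goes to the warehouse floor with the ammonia bottle and the ether can.
4. Porter goes back to the loading dock with the ether can.
5. Porter goes to the warehouse floor with the catalyst vial and the peroxide.
6. Porter goes back to the loading dock with the oxidiser.
7. Porter goes to the warehouse floor with the oxidiser and the reducing agent.
8. Porter goes back to the loading dock with the oxidiser.
9. Porter goes to the warehouse floor with the ether can and the fuel sample.
10. Porter goes back to the loading dock with the ether can.
11. Porter goes to the warehouse floor with the ether can and the solvent jar.
12. Porter goes back to the loading dock with the ether can.
13. Porter goes to the warehouse floor with the chlorine cylinder and the ether can.
14. Porter goes back to the loading dock with the ether can.
15. Porter goes to the warehouse floor with the ether can and the oxidiser.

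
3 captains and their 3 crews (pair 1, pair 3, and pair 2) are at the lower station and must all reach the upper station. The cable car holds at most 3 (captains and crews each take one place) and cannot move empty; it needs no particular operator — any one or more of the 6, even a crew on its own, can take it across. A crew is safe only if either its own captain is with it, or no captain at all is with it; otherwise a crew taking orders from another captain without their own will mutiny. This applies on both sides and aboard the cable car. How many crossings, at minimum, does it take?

5

Counting alone: each trip to the upper station takes at most 3 across and each return brings at least 1 back, so after t trips out (and t−1 returns) at most 3t − (t−1) of the 6 are across; that first reaches 6 at t = 3, so at least 5 crossings are needed.
The plan below uses exactly 5 crossings, so it is optimal:
1. captain 1 and crew 1 cross → the upper station.
2. captain 1 crosses ← the lower station.
3. captain 1, captain 2, and captain 3 cross → the upper station.
4. crew 1 crosses ← the lower station.
5. crew 1, crew 2, and crew 3 cross → the upper station.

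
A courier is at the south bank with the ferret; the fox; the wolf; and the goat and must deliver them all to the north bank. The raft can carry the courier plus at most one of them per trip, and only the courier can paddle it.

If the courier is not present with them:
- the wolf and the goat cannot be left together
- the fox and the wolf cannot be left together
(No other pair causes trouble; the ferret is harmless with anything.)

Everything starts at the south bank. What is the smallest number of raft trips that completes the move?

9

Counting alone: the courier can take at most 1 across per trip to the north bank, so moving all 4 needs at least 4 loaded trips out, with a return between consecutive ones — at least 7 crossings.
The safety rule pushes this higher. Following every safe sequence of crossings, the most of the 4 that can be at the north bank as the raft arrives there on crossing 7 is 3 — never all 4.
So no plan with fewer than 9 crossings exists, and this one achieves 9:
1. Courier goes to the north bank with the wolf.  [the south bank: the ferret, the fox, the goat | the north bank: the wolf]
2. Courier goes back to the south bank alone.  [the south bank: the ferret, the fox, the goat | the north bank: the wolf]
3. Courier goes to the north bank with the ferret.  [the south bank: the fox, the goat | the north bank: the ferret, the wolf]
4. Courier goes back to the south bank alone.  [the south bank: the fox, the goat | the north bank: the ferret, the wolf]
5. Courier goes to the north bank with the fox.  [the south bank: the goat | the north bank: the ferret, the fox, the wolf]
6. Courier goes back to the south bank with the wolf.  [the south bank: the goat, the wolf | the north bank: the ferret, the fox]
7. Courier goes to the north bank with the goat.  [the south bank: the wolf | the north bank: the ferret, the fox, the goat]
8. Courier goes back to the south bank alone.  [the south bank: the wolf | the north bank: the ferret, the fox, the goat]
9. Courier goes to the north bank with the wolf.  [the south bank: — | the north bank: the ferret, the fox, the goat, the wolf]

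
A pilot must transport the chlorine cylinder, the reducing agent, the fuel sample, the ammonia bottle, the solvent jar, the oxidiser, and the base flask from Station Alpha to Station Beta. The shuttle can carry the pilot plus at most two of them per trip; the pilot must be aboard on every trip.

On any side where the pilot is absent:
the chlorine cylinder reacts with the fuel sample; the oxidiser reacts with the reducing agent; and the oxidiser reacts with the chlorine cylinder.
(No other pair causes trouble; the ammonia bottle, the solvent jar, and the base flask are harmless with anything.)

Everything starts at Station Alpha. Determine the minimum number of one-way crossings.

Counting alone: the pilot can take at most 2 across per trip to Station Beta, so moving all 7 needs at least 4 loaded trips out, with a return between consecutive ones — at least 7 crossings.
The plan below uses exactly 7 crossings, so it is optimal:
1. Pilot goes to Station Beta with the chlorine cylinder and the reducing agent.  [Station Alpha: the ammonia bottle, the base flask, the fuel sample, the oxidiser, the solvent jar | Station Beta: the chlorine cylinder, the reducing agent]
2. Pilot goes back to Station Alpha alone.  [Station Alpha: the ammonia bottle, the base flask, the fuel sample, the oxidiser, the solvent jar | Station Beta: the chlorine cylinder, the reducing agent]
3. Pilot goes to Station Beta with the ammonia bottle.  [Station Alpha: the base flask, the fuel sample, the oxidiser, the solvent jar | Station Beta: the ammonia bottle, the chlorine cylinder, the reducing agent]
4. Pilot goes back to Station Alpha alone.  [Station Alpha: the base flask, the fuel sample, the oxidiser, the solvent jar | Station Beta: the ammonia bottle, the chlorine cylinder, the reducing agent]
5. Pilot goes to Station Beta with the base flask and the solvent jar.  [Station Alpha: the fuel sample, the oxidiser | Station Beta: the ammonia bottle, the base flask, the chlorine cylinder, the reducing agent, the solvent jar]
6. Pilot goes back to Station Alpha alone.  [Station Alpha: the fuel sample, the oxidiser | Station Beta: the ammonia bottle, the base flask, the chlorine cylinder, the reducing agent, the solvent jar]
7. Pilot goes to Station Beta with the fuel sample and the oxidiser.  [Station Alpha: — | Station Beta: the ammonia bottle, the base flask, the chlorine cylinder, the fuel sample, the oxidiser, the reducing agent, the solvent jar]

7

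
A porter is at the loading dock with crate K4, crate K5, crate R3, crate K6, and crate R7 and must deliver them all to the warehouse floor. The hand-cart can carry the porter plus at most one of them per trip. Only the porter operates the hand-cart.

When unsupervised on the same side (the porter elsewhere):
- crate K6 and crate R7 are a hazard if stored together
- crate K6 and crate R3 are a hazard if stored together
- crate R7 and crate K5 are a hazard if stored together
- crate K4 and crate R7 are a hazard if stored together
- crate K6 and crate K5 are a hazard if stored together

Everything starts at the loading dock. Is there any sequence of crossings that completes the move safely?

No

Whatever the first load, the items left behind include a forbidden pair without the porter. No opening move is safe, so no plan exists.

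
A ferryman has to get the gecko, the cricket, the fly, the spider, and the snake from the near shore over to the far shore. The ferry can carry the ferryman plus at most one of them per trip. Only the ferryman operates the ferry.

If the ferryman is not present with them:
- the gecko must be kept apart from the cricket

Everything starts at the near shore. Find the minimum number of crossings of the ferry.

9

Counting alone: the ferryman can take at most 1 across per trip to the far shore, so moving all 5 needs at least 5 loaded trips out, with a return between consecutive ones — at least 9 crossings.
The plan below uses exactly 9 crossings, so it is optimal:
1. Ferryman goes to the far shore with the gecko.  [the near shore: the cricket, the fly, the snake, the spider | the far shore: the gecko]
2. Ferryman goes back to the near shore alone.  [the near shore: the cricket, the fly, the snake, the spider | the far shore: the gecko]
3. Ferryman goes to the far shore with the fly.  [the near shore: the cricket, the snake, the spider | the far shore: the fly, the gecko]
4. Ferryman goes back to the near shore alone.  [the near shore: the cricket, the snake, the spider | the far shore: the fly, the gecko]
5. Ferryman goes to the far shore with the spider.  [the near shore: the cricket, the snake | the far shore: the fly, the gecko, the spider]
6. Ferryman goes back to the near shore alone.  [the near shore: the cricket, the snake | the far shore: the fly, the gecko, the spider]
7. Ferryman goes to the far shore with the snake.  [the near shore: the cricket | the far shore: the fly, the gecko, the snake, the spider]
8. Ferryman goes back to the near shore alone.  [the near shore: the cricket | the far shore: the fly, the gecko, the snake, the spider]
9. Ferryman goes to the far shore with the cricket.  [the near shore: — | the far shore: the cricket, the fly, the gecko, the snake, the spider]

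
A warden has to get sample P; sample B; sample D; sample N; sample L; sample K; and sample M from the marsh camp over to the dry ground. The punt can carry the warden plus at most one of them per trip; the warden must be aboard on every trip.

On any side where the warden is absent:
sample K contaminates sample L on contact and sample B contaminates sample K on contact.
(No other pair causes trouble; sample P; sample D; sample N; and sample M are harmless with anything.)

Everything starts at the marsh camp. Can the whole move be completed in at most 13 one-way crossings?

Counting alone: the warden can take at most 1 across per trip to the dry ground, so moving all 7 needs at least 7 loaded trips out, with a return between consecutive ones — at least 13 crossings.
The safety rule pushes this higher. Following every safe sequence of crossings, the most of the 7 that can be at the dry ground as the punt arrives there on crossing 13 is 6 — never all 7.
So the move cannot be finished within 13 crossings. (The shortest complete plan takes 15:)
1. Warden goes to the dry ground with sample K.  [the marsh camp: sample B, sample D, sample L, sample M, sample N, sample P | the dry ground: sample K]
2. Warden goes back to the marsh camp alone.  [the marsh camp: sample B, sample D, sample L, sample M, sample N, sample P | the dry ground: sample K]
3. Warden goes to the dry ground with sample P.  [the marsh camp: sample B, sample D, sample L, sample M, sample N | the dry ground: sample K, sample P]
4. Warden goes back to the marsh camp alone.  [the marsh camp: sample B, sample D, sample L, sample M, sample N | the dry ground: sample K, sample P]
5. Warden goes to the dry ground with sample B.  [the marsh camp: sample D, sample L, sample M, sample N | the dry ground: sample B, sample K, sample P]
6. Warden goes back to the marsh camp with sample K.  [the marsh camp: sample D, sample K, sample L, sample M, sample N | the dry ground: sample B, sample P]
7. Warden goes to the dry ground with sample L.  [the marsh camp: sample D, sample K, sample M, sample N | the dry ground: sample B, sample L, sample P]
8. Warden goes back to the marsh camp alone.  [the marsh camp: sample D, sample K, sample M, sample N | the dry ground: sample B, sample L, sample P]
9. Warden goes to the dry ground with sample D.  [the marsh camp: sample K, sample M, sample N | the dry ground: sample B, sample D, sample L, sample P]
10. Warden goes back to the marsh camp alone.  [the marsh camp: sample K, sample M, sample N | the dry ground: sample B, sample D, sample L, sample P]
11. Warden goes to the dry ground with sample N.  [the marsh camp: sample K, sample M | the dry ground: sample B, sample D, sample L, sample N, sample P]
12. Warden goes back to the marsh camp alone.  [the marsh camp: sample K, sample M | the dry ground: sample B, sample D, sample L, sample N, sample P]
13. Warden goes to the dry ground with sample M.  [the marsh camp: sample K | the dry ground: sample B, sample D, sample L, sample M, sample N, sample P]
14. Warden goes back to the marsh camp alone.  [the marsh camp: sample K | the dry ground: sample B, sample D, sample L, sample M, sample N, sample P]
15. Warden goes to the dry ground with sample K.  [the marsh camp: — | the dry ground: sample B, sample D, sample K, sample L, sample M, sample N, sample P]

No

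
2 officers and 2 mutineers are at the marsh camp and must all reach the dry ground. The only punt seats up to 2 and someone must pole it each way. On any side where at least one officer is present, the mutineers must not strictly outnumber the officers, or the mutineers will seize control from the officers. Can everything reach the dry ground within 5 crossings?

Yes

Yes — this plan uses 5 crossings (≤ 5):
1. 2 mutineers → the dry ground.  (the marsh camp: 2O 0M; the dry ground: 0O 2M)
2. 1 mutineer ← the marsh camp.  (the marsh camp: 2O 1M; the dry ground: 0O 1M)
3. 2 officers → the dry ground.  (the marsh camp: 0O 1M; the dry ground: 2O 1M)
4. 1 mutineer ← the marsh camp.  (the marsh camp: 0O 2M; the dry ground: 2O 0M)
5. 2 mutineers → the dry ground.  (the marsh camp: 0O 0M; the dry ground: 2O 2M)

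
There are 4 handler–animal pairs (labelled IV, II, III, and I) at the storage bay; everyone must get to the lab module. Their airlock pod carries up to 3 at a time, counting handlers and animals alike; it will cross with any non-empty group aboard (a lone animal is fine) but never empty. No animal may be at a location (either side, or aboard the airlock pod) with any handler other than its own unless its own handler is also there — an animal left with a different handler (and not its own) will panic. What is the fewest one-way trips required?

Counting alone: each trip to the lab module takes at most 3 across and each return brings at least 1 back, so after t trips out (and t−1 returns) at most 3t − (t−1) of the 8 are across; that first reaches 8 at t = 4, so at least 7 crossings are needed.
The safety rule pushes this higher. Following every safe sequence of crossings, the most of the 8 that can be at the lab module as the airlock pod arrives there on crossing 7 is 7 — never all 8.
So no plan with fewer than 9 crossings exists, and this one achieves 9:
1. animal IV and handler IV cross → the lab module.
2. handler IV crosses ← the storage bay.
3. animal II, handler II, and handler IV cross → the lab module.
4. animal IV and handler IV cross ← the storage bay.
5. handler I, handler III, and handler IV cross → the lab module.
6. animal II crosses ← the storage bay.
7. animal II and animal IV cross → the lab module.
8. animal IV crosses ← the storage bay.
9. animal I, animal III, and animal IV cross → the lab module.

9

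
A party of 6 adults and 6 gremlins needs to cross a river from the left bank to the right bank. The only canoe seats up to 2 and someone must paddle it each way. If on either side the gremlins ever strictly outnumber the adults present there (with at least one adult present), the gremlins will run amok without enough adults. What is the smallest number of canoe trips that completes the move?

Following every safe sequence of crossings from the start, the most of the 12 that can be at the right bank as the canoe arrives there on crossings 1, 3, 5, 7, 9 is 2, 3, 4, 5, 6 respectively; the best ever achieved is 6 of 12.
From crossing 11 on, no configuration arises that was not already reachable earlier: only 15 distinct safe configurations (who is on which side, and where the canoe is) can ever be reached, none of them has everyone across, and every continuation just revisits them. They are: 0 adults + 0 gremlins across (canoe back at the start); 0 adults + 1 gremlin across (canoe there); 0 adults + 1 gremlin across (canoe back at the start); 0 adults + 2 gremlins across (canoe there); 0 adults + 2 gremlins across (canoe back at the start); 0 adults + 3 gremlins across (canoe there); 0 adults + 3 gremlins across (canoe back at the start); 0 adults + 4 gremlins across (canoe there); 0 adults + 4 gremlins across (canoe back at the start); 0 adults + 5 gremlins across (canoe there); 0 adults + 5 gremlins across (canoe back at the start); 0 adults + 6 gremlins across (canoe there); 1 adult + 1 gremlin across (canoe there); 1 adult + 1 gremlin across (canoe back at the start); 2 adults + 2 gremlins across (canoe there). So no valid plan exists.

impossible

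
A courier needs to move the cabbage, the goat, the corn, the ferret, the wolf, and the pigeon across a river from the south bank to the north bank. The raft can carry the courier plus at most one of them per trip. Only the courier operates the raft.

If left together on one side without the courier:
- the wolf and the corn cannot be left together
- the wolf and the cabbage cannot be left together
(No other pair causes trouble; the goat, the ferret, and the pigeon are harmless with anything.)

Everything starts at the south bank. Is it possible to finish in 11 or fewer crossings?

Counting alone: the courier can take at most 1 across per trip to the north bank, so moving all 6 needs at least 6 loaded trips out, with a return between consecutive ones — at least 11 crossings.
The safety rule pushes this higher. Following every safe sequence of crossings, the most of the 6 that can be at the north bank as the raft arrives there on crossing 11 is 5 — never all 6.
So the move cannot be finished within 11 crossings. (The shortest complete plan takes 13:)
1. Courier goes to the north bank with the wolf.  [the south bank: the cabbage, the corn, the ferret, the goat, the pigeon | the north bank: the wolf]
2. Courier goes back to the south bank alone.  [the south bank: the cabbage, the corn, the ferret, the goat, the pigeon | the north bank: the wolf]
3. Courier goes to the north bank with the cabbage.  [the south bank: the corn, the ferret, the goat, the pigeon | the north bank: the cabbage, the wolf]
4. Courier goes back to the south bank with the wolf.  [the south bank: the corn, the ferret, the goat, the pigeon, the wolf | the north bank: the cabbage]
5. Courier goes to the north bank with the corn.  [the south bank: the ferret, the goat, the pigeon, the wolf | the north bank: the cabbage, the corn]
6. Courier goes back to the south bank alone.  [the south bank: the ferret, the goat, the pigeon, the wolf | the north bank: the cabbage, the corn]
7. Courier goes to the north bank with the goat.  [the south bank: the ferret, the pigeon, the wolf | the north bank: the cabbage, the corn, the goat]
8. Courier goes back to the south bank alone.  [the south bank: the ferret, the pigeon, the wolf | the north bank: the cabbage, the corn, the goat]
9. Courier goes to the north bank with the ferret.  [the south bank: the pigeon, the wolf | the north bank: the cabbage, the corn, the ferret, the goat]
10. Courier goes back to the south bank alone.  [the south bank: the pigeon, the wolf | the north bank: the cabbage, the corn, the ferret, the goat]
11. Courier goes to the north bank with the pigeon.  [the south bank: the wolf | the north bank: the cabbage, the corn, the ferret, the goat, the pigeon]
12. Courier goes back to the south bank alone.  [the south bank: the wolf | the north bank: the cabbage, the corn, the ferret, the goat, the pigeon]
13. Courier goes to the north bank with the wolf.  [the south bank: — | the north bank: the cabbage, the corn, the ferret, the goat, the pigeon, the wolf]

No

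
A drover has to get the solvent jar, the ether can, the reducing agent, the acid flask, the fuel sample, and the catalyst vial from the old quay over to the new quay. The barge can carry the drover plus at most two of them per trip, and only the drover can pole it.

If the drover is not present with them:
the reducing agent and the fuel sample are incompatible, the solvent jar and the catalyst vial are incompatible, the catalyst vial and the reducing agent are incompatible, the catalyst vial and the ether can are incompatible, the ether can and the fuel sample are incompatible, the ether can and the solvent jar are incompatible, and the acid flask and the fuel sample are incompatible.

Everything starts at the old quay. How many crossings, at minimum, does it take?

impossible

Whatever the first load, the items left behind include a forbidden pair without the drover. No opening move is safe, so no plan exists.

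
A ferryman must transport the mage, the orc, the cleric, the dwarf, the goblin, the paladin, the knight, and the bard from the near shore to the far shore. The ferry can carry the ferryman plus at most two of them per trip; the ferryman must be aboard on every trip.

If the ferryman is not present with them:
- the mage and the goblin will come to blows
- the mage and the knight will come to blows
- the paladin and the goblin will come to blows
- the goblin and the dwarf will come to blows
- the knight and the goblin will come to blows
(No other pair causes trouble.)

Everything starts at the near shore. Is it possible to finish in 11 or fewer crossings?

Counting alone: the ferryman can take at most 2 across per trip to the far shore, so moving all 8 needs at least 4 loaded trips out, with a return between consecutive ones — at least 7 crossings.
The safety rule pushes this higher. Following every safe sequence of crossings, the most of the 8 that can be at the far shore as the ferry arrives there on crossings 7, 9, 11 is 5, 6, 7 respectively — never all 8.
So the move cannot be finished within 11 crossings. (The shortest complete plan takes 13:)
1. Ferryman goes to the far shore with the goblin and the mage.  [the near shore: the bard, the cleric, the dwarf, the knight, the orc, the paladin | the far shore: the goblin, the mage]
2. Ferryman goes back to the near shore with the mage.  [the near shore: the bard, the cleric, the dwarf, the knight, the mage, the orc, the paladin | the far shore: the goblin]
3. Ferryman goes to the far shore with the mage and the orc.  [the near shore: the bard, the cleric, the dwarf, the knight, the paladin | the far shore: the goblin, the mage, the orc]
4. Ferryman goes back to the near shore with the mage.  [the near shore: the bard, the cleric, the dwarf, the knight, the mage, the paladin | the far shore: the goblin, the orc]
5. Ferryman goes to the far shore with the cleric and the mage.  [the near shore: the bard, the dwarf, the knight, the paladin | the far shore: the cleric, the goblin, the mage, the orc]
6. Ferryman goes back to the near shore with the mage.  [the near shore: the bard, the dwarf, the knight, the mage, the paladin | the far shore: the cleric, the goblin, the orc]
7. Ferryman goes to the far shore with the dwarf and the mage.  [the near shore: the bard, the knight, the paladin | the far shore: the cleric, the dwarf, the goblin, the mage, the orc]
8. Ferryman goes back to the near shore with the goblin.  [the near shore: the bard, the goblin, the knight, the paladin | the far shore: the cleric, the dwarf, the mage, the orc]
9. Ferryman goes to the far shore with the goblin and the paladin.  [the near shore: the bard, the knight | the far shore: the cleric, the dwarf, the goblin, the mage, the orc, the paladin]
10. Ferryman goes back to the near shore with the goblin.  [the near shore: the bard, the goblin, the knight | the far shore: the cleric, the dwarf, the mage, the orc, the paladin]
11. Ferryman goes to the far shore with the bard and the goblin.  [the near shore: the knight | the far shore: the bard, the cleric, the dwarf, the goblin, the mage, the orc, the paladin]
12. Ferryman goes back to the near shore with the goblin.  [the near shore: the goblin, the knight | the far shore: the bard, the cleric, the dwarf, the mage, the orc, the paladin]
13. Ferryman goes to the far shore with the goblin and the knight.  [the near shore: — | the far shore: the bard, the cleric, the dwarf, the goblin, the knight, the mage, the orc, the paladin]

No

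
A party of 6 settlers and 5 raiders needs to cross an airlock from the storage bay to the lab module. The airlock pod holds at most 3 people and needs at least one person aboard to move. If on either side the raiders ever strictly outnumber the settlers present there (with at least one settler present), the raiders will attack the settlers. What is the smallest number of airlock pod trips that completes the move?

Counting alone: each trip to the lab module takes at most 3 across and each return brings at least 1 back, so after t trips out (and t−1 returns) at most 3t − (t−1) of the 11 are across; that first reaches 11 at t = 5, so at least 9 crossings are needed.
The plan below uses exactly 9 crossings, so it is optimal:
1. 3 raiders → the lab module.  (the storage bay: 6S 2R; the lab module: 0S 3R)
2. 1 raider ← the storage bay.  (the storage bay: 6S 3R; the lab module: 0S 2R)
3. 3 settlers → the lab module.  (the storage bay: 3S 3R; the lab module: 3S 2R)
4. 1 settler ← the storage bay.  (the storage bay: 4S 3R; the lab module: 2S 2R)
5. 2 settlers and 1 raider → the lab module.  (the storage bay: 2S 2R; the lab module: 4S 3R)
6. 1 settler ← the storage bay.  (the storage bay: 3S 2R; the lab module: 3S 3R)
7. 2 settlers and 1 raider → the lab module.  (the storage bay: 1S 1R; the lab module: 5S 4R)
8. 1 settler ← the storage bay.  (the storage bay: 2S 1R; the lab module: 4S 4R)
9. 2 settlers and 1 raider → the lab module.  (the storage bay: 0S 0R; the lab module: 6S 5R)

9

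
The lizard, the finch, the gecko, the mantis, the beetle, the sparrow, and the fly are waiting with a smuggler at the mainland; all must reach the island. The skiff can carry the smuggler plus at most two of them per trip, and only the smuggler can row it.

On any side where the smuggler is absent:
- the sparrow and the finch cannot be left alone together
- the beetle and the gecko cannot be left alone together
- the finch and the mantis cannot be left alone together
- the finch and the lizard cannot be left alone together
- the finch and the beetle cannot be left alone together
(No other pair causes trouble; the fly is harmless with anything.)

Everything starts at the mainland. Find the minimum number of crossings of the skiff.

9

Counting alone: the smuggler can take at most 2 across per trip to the island, so moving all 7 needs at least 4 loaded trips out, with a return between consecutive ones — at least 7 crossings.
The safety rule pushes this higher. Following every safe sequence of crossings, the most of the 7 that can be at the island as the skiff arrives there on crossing 7 is 6 — never all 7.
So no plan with fewer than 9 crossings exists, and this one achieves 9:
1. Smuggler goes to the island with the finch and the gecko.  [the mainland: the beetle, the fly, the lizard, the mantis, the sparrow | the island: the finch, the gecko]
2. Smuggler goes back to the mainland alone.  [the mainland: the beetle, the fly, the lizard, the mantis, the sparrow | the island: the finch, the gecko]
3. Smuggler goes to the island with the fly.  [the mainland: the beetle, the lizard, the mantis, the sparrow | the island: the finch, the fly, the gecko]
4. Smuggler goes back to the mainland alone.  [the mainland: the beetle, the lizard, the mantis, the sparrow | the island: the finch, the fly, the gecko]
5. Smuggler goes to the island with the lizard and the mantis.  [the mainland: the beetle, the sparrow | the island: the finch, the fly, the gecko, the lizard, the mantis]
6. Smuggler goes back to the mainland with the finch.  [the mainland: the beetle, the finch, the sparrow | the island: the fly, the gecko, the lizard, the mantis]
7. Smuggler goes to the island with the finch and the sparrow.  [the mainland: the beetle | the island: the finch, the fly, the gecko, the lizard, the mantis, the sparrow]
8. Smuggler goes back to the mainland with the finch.  [the mainland: the beetle, the finch | the island: the fly, the gecko, the lizard, the mantis, the sparrow]
9. Smuggler goes to the island with the beetle and the finch.  [the mainland: — | the island: the beetle, the finch, the fly, the gecko, the lizard, the mantis, the sparrow]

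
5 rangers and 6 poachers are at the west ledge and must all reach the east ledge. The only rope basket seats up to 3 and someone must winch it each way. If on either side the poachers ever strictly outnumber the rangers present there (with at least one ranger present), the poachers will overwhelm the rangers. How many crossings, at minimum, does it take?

impossible

The poachers already outnumber the rangers at the west ledge before anyone moves, so the starting position itself is disallowed.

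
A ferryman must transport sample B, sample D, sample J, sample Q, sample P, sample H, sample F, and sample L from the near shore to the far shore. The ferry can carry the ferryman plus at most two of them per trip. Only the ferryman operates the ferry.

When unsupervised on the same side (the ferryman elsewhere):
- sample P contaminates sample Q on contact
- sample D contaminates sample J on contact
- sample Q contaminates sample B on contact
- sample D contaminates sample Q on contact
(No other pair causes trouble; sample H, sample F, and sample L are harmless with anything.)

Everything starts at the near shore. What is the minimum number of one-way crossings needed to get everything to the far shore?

Counting alone: the ferryman can take at most 2 across per trip to the far shore, so moving all 8 needs at least 4 loaded trips out, with a return between consecutive ones — at least 7 crossings.
The safety rule pushes this higher. Following every safe sequence of crossings, the most of the 8 that can be at the far shore as the ferry arrives there on crossing 7 is 7 — never all 8.
So no plan with fewer than 9 crossings exists, and this one achieves 9:
1. Ferryman goes to the far shore with sample D and sample Q.
2. Ferryman goes back to the near shore with sample D.
3. Ferryman goes to the far shore with sample B and sample D.
4. Ferryman goes back to the near shore with sample Q.
5. Ferryman goes to the far shore with sample H and sample P.
6. Ferryman goes back to the near shore alone.
7. Ferryman goes to the far shore with sample F and sample L.
8. Ferryman goes back to the near shore alone.
9. Ferryman goes to the far shore with sample J and sample Q.

9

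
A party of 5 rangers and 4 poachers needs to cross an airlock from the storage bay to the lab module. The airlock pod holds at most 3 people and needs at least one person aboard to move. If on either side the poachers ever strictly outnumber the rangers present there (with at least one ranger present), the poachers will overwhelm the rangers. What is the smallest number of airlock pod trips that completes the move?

7

Counting alone: each trip to the lab module takes at most 3 across and each return brings at least 1 back, so after t trips out (and t−1 returns) at most 3t − (t−1) of the 9 are across; that first reaches 9 at t = 4, so at least 7 crossings are needed.
The plan below uses exactly 7 crossings, so it is optimal:
1. 3 poachers → the lab module.  (the storage bay: 5R 1P; the lab module: 0R 3P)
2. 1 poacher ← the storage bay.  (the storage bay: 5R 2P; the lab module: 0R 2P)
3. 3 rangers → the lab module.  (the storage bay: 2R 2P; the lab module: 3R 2P)
4. 1 ranger ← the storage bay.  (the storage bay: 3R 2P; the lab module: 2R 2P)
5. 2 rangers and 1 poacher → the lab module.  (the storage bay: 1R 1P; the lab module: 4R 3P)
6. 1 ranger ← the storage bay.  (the storage bay: 2R 1P; the lab module: 3R 3P)
7. 2 rangers and 1 poacher → the lab module.  (the storage bay: 0R 0P; the lab module: 5R 4P)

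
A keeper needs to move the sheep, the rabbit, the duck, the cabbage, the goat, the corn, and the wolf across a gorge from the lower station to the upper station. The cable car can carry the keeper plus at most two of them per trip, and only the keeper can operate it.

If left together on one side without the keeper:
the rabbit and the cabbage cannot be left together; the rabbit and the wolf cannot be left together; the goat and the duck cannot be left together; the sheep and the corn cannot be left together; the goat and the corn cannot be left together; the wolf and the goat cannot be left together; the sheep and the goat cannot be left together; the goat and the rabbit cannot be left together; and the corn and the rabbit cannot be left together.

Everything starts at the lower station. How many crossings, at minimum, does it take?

Whatever the first load, the items left behind include a forbidden pair without the keeper. No opening move is safe, so no plan exists.

impossible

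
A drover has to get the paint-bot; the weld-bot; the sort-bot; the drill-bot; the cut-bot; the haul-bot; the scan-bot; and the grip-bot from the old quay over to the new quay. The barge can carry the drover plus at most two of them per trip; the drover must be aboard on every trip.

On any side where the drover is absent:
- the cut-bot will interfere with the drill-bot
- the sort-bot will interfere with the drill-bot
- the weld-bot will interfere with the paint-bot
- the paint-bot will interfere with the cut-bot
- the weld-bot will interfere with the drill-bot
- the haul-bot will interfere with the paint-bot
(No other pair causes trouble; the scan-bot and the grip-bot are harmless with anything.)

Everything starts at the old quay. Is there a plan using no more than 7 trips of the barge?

No

Counting alone: the drover can take at most 2 across per trip to the new quay, so moving all 8 needs at least 4 loaded trips out, with a return between consecutive ones — at least 7 crossings.
The safety rule pushes this higher. Following every safe sequence of crossings, the most of the 8 that can be at the new quay as the barge arrives there on crossing 7 is 6 — never all 8.
So the move cannot be finished within 7 crossings. (The shortest complete plan takes 9:)
1. Drover goes to the new quay with the drill-bot and the paint-bot.  [the old quay: the cut-bot, the grip-bot, the haul-bot, the scan-bot, the sort-bot, the weld-bot | the new quay: the drill-bot, the paint-bot]
2. Drover goes back to the old quay alone.  [the old quay: the cut-bot, the grip-bot, the haul-bot, the scan-bot, the sort-bot, the weld-bot | the new quay: the drill-bot, the paint-bot]
3. Drover goes to the new quay with the sort-bot and the weld-bot.  [the old quay: the cut-bot, the grip-bot, the haul-bot, the scan-bot | the new quay: the drill-bot, the paint-bot, the sort-bot, the weld-bot]
4. Drover goes back to the old quay with the drill-bot and the paint-bot.  [the old quay: the cut-bot, the drill-bot, the grip-bot, the haul-bot, the paint-bot, the scan-bot | the new quay: the sort-bot, the weld-bot]
5. Drover goes to the new quay with the cut-bot and the haul-bot.  [the old quay: the drill-bot, the grip-bot, the paint-bot, the scan-bot | the new quay: the cut-bot, the haul-bot, the sort-bot, the weld-bot]
6. Drover goes back to the old quay alone.  [the old quay: the drill-bot, the grip-bot, the paint-bot, the scan-bot | the new quay: the cut-bot, the haul-bot, the sort-bot, the weld-bot]
7. Drover goes to the new quay with the grip-bot and the scan-bot.  [the old quay: the drill-bot, the paint-bot | the new quay: the cut-bot, the grip-bot, the haul-bot, the scan-bot, the sort-bot, the weld-bot]
8. Drover goes back to the old quay alone.  [the old quay: the drill-bot, the paint-bot | the new quay: the cut-bot, the grip-bot, the haul-bot, the scan-bot, the sort-bot, the weld-bot]
9. Drover goes to the new quay with the drill-bot and the paint-bot.  [the old quay: — | the new quay: the cut-bot, the drill-bot, the grip-bot, the haul-bot, the paint-bot, the scan-bot, the sort-bot, the weld-bot]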